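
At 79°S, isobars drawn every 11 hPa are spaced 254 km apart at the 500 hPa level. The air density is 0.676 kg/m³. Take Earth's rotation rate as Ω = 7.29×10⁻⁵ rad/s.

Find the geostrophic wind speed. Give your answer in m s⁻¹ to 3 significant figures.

44.8 m s⁻¹

Coriolis parameter at 79°S:
f = 2Ω sin φ = 2 × 7.29×10⁻⁵ × sin 79° = 1.43×10⁻⁴ s⁻¹
Pressure gradient: |∂P/∂n| = 1100 Pa / 254000 m = 4.33×10⁻³ Pa/m
Geostrophic balance (pressure-gradient force = Coriolis force):
V_g = (1/(fρ)) |∂P/∂n| = 4.33×10⁻³ / (1.43×10⁻⁴ × 0.676) = 44.8 m/s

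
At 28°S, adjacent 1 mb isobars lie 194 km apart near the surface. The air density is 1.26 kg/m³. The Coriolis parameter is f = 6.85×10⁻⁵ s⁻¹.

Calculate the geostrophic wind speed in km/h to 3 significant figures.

Pressure gradient: |∂P/∂n| = 100 Pa / 194000 m = 5.15×10⁻⁴ Pa/m
Geostrophic balance (pressure-gradient force = Coriolis force):
V_g = (1/(fρ)) |∂P/∂n| = 5.15×10⁻⁴ / (6.85×10⁻⁵ × 1.26) = 5.97 m/s
Converting: 5.97 m/s × 3.6 = 21.5 km/h

21.5 km/h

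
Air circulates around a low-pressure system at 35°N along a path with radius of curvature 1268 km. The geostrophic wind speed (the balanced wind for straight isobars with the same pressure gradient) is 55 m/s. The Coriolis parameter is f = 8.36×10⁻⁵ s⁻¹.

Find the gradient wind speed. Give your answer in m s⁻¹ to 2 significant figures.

Around a low, centrifugal force acts outward with Coriolis, so pressure-gradient force balances both:
(1/ρ)|∂P/∂n| = fV + V²/R  →  V² + fR·V − fR·V_g = 0
With fR = 8.36×10⁻⁵ × 1268×10³ m = 106 m/s:
V = [−fR + √((fR)² + 4 fR V_g)]/2 = [−106 + √(106² + 4×106×55)]/2 = 39.9 m/s
Subgeostrophic (V < V_g = 55 m/s), as expected around a low.

40 m s⁻¹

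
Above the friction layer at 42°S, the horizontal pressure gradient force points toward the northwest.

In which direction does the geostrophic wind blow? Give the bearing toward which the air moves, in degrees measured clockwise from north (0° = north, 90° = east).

The pressure-gradient force points toward the northwest (bearing 315°).
Geostrophic balance: in the Southern Hemisphere the Coriolis force deflects motion to the left, so the geostrophic wind blows 90° to the left of the pressure-gradient force (low pressure on the right).
Rotating 315° by 90° counterclockwise gives 225° — the wind blows toward the southwest.

225°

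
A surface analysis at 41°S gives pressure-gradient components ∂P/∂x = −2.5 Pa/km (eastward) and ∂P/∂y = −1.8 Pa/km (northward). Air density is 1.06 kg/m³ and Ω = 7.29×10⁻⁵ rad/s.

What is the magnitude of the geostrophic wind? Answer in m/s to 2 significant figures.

30 m/s

Coriolis parameter at 41°S:
f = 2Ω sin φ = 2 × 7.29×10⁻⁵ × sin 41° = 9.57×10⁻⁵ s⁻¹
In the Southern Hemisphere f is negative: f = −9.57×10⁻⁵ s⁻¹.
Component geostrophic relations (x east, y north):
u_g = −(1/(fρ)) ∂P/∂y,  v_g = (1/(fρ)) ∂P/∂x
u_g = −(−1.8×10⁻³)/(−9.57×10⁻⁵ × 1.06) = −17.8 m/s;  v_g = (−2.5×10⁻³)/(−9.57×10⁻⁵ × 1.06) = 24.7 m/s
|V_g| = √(u_g² + v_g²) = 30.4 m/s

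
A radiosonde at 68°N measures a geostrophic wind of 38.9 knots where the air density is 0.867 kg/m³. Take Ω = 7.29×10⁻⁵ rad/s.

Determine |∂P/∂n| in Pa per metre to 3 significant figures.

Coriolis parameter at 68°N:
f = 2Ω sin φ = 2 × 7.29×10⁻⁵ × sin 68° = 1.35×10⁻⁴ s⁻¹
Wind speed in SI: 38.9 knots = 20.0 m/s
Geostrophic balance rearranged: |∂P/∂n| = f ρ V_g
|∂P/∂n| = 1.35×10⁻⁴ × 0.867 × 20.0 = 2.35×10⁻³ Pa/m

2.35×10⁻³ Pa/m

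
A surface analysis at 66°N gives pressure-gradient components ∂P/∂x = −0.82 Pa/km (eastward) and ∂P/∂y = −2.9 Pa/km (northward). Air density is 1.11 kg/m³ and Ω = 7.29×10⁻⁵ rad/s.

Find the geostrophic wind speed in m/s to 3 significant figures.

Coriolis parameter at 66°N:
f = 2Ω sin φ = 2 × 7.29×10⁻⁵ × sin 66° = 1.33×10⁻⁴ s⁻¹
Component geostrophic relations (x east, y north):
u_g = −(1/(fρ)) ∂P/∂y,  v_g = (1/(fρ)) ∂P/∂x
u_g = −(−2.9×10⁻³)/(1.33×10⁻⁴ × 1.11) = 19.6 m/s;  v_g = (−0.82×10⁻³)/(1.33×10⁻⁴ × 1.11) = −5.55 m/s
|V_g| = √(u_g² + v_g²) = 20.4 m/s

20.4 m/s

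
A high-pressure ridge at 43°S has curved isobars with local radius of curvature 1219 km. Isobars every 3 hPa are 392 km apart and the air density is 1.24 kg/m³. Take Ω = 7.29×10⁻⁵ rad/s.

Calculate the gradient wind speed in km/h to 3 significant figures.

23.6 km/h

Coriolis parameter at 43°S:
f = 2Ω sin φ = 2 × 7.29×10⁻⁵ × sin 43° = 9.94×10⁻⁵ s⁻¹
Pressure gradient: |∂P/∂n| = 300 Pa / 392000 m = 7.65×10⁻⁴ Pa/m
Geostrophic speed: V_g = |∂P/∂n|/(fρ) = 7.65×10⁻⁴/(9.94×10⁻⁵ × 1.24) = 6.21 m/s
Around a high, pressure-gradient force acts outward with centrifugal, so Coriolis balances both:
fV = (1/ρ)|∂P/∂n| + V²/R  →  V² − fR·V + fR·V_g = 0
With fR = 9.94×10⁻⁵ × 1219×10³ m = 121 m/s:
V = [fR − √((fR)² − 4 fR V_g)]/2 = [121 − √(121² − 4×121×6.21)]/2 = 6.56 m/s
Supergeostrophic (V > V_g = 6.21 m/s), as expected around a high.
Converting: 6.56 m/s × 3.6 = 23.6 km/h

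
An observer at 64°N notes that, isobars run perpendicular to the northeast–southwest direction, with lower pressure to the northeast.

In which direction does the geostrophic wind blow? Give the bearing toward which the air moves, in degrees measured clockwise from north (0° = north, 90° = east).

The pressure-gradient force points toward the northeast (bearing 045°).
Geostrophic balance: in the Northern Hemisphere the Coriolis force deflects motion to the right, so the geostrophic wind blows 90° to the right of the pressure-gradient force (low pressure on the left).
Rotating 045° by 90° clockwise gives 135° — the wind blows toward the southeast.

135°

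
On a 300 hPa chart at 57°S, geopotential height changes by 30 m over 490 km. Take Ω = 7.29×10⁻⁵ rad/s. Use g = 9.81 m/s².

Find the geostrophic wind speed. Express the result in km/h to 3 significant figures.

17.7 km/h

Coriolis parameter at 57°S:
f = 2Ω sin φ = 2 × 7.29×10⁻⁵ × sin 57° = 1.22×10⁻⁴ s⁻¹
Height gradient: |∂Z/∂n| = 30 m / 490000 m = 6.12×10⁻⁵
On a pressure surface, geostrophic balance gives V_g = (g/f)|∂Z/∂n|:
V_g = 9.81 × 6.12×10⁻⁵ / 1.22×10⁻⁴ = 4.91 m/s
Converting: 4.91 m/s × 3.6 = 17.7 km/h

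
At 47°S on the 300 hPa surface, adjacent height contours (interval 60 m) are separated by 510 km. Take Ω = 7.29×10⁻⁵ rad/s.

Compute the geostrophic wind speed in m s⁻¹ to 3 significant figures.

10.8 m s⁻¹

Coriolis parameter at 47°S:
f = 2Ω sin φ = 2 × 7.29×10⁻⁵ × sin 47° = 1.07×10⁻⁴ s⁻¹
Height gradient: |∂Z/∂n| = 60 m / 510000 m = 1.18×10⁻⁴
On a pressure surface, geostrophic balance gives V_g = (g/f)|∂Z/∂n|:
V_g = 9.81 × 1.18×10⁻⁴ / 1.07×10⁻⁴ = 10.8 m/s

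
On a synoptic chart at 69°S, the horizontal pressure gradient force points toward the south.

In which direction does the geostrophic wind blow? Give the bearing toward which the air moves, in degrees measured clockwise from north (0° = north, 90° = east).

090°

The pressure-gradient force points toward the south (bearing 180°).
Geostrophic balance: in the Southern Hemisphere the Coriolis force deflects motion to the left, so the geostrophic wind blows 90° to the left of the pressure-gradient force (low pressure on the right).
Rotating 180° by 90° counterclockwise gives 090° — the wind blows toward the east.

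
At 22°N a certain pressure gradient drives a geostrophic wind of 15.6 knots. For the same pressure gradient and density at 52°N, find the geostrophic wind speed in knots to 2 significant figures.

7.4 knots

With the same pressure gradient and density, V_g ∝ 1/f ∝ 1/sin φ.
V₂ = V₁ · sin φ₁ / sin φ₂ = 15.6 × sin 22° / sin 52°
V₂ = 15.6 × 0.3746/0.7880 = 7.4 knots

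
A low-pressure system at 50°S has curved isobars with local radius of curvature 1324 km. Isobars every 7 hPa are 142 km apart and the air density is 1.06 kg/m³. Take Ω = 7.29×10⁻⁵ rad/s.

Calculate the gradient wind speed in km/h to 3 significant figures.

Coriolis parameter at 50°S:
f = 2Ω sin φ = 2 × 7.29×10⁻⁵ × sin 50° = 1.12×10⁻⁴ s⁻¹
Pressure gradient: |∂P/∂n| = 700 Pa / 142000 m = 4.93×10⁻³ Pa/m
Geostrophic speed: V_g = |∂P/∂n|/(fρ) = 4.93×10⁻³/(1.12×10⁻⁴ × 1.06) = 41.6 m/s
Around a low, centrifugal force acts outward with Coriolis, so pressure-gradient force balances both:
(1/ρ)|∂P/∂n| = fV + V²/R  →  V² + fR·V − fR·V_g = 0
With fR = 1.12×10⁻⁴ × 1324×10³ m = 148 m/s:
V = [−fR + √((fR)² + 4 fR V_g)]/2 = [−148 + √(148² + 4×148×41.6)]/2 = 33.9 m/s
Subgeostrophic (V < V_g = 41.6 m/s), as expected around a low.
Converting: 33.9 m/s × 3.6 = 122 km/h

122 km/h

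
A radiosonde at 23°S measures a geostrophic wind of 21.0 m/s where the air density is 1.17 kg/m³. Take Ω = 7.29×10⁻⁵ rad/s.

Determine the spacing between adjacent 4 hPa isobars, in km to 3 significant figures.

286 km

Coriolis parameter at 23°S:
f = 2Ω sin φ = 2 × 7.29×10⁻⁵ × sin 23° = 5.70×10⁻⁵ s⁻¹
Geostrophic balance rearranged: |∂P/∂n| = f ρ V_g
|∂P/∂n| = 5.70×10⁻⁵ × 1.17 × 21.0 = 1.40×10⁻³ Pa/m
Isobar spacing: Δn = ΔP/|∂P/∂n| = 400 Pa / 1.40×10⁻³ Pa/m = 285772 m ≈ 286 km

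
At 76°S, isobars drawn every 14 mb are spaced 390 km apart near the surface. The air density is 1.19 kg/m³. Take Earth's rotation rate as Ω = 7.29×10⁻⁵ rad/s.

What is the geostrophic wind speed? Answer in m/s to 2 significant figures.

21 m/s

Coriolis parameter at 76°S:
f = 2Ω sin φ = 2 × 7.29×10⁻⁵ × sin 76° = 1.41×10⁻⁴ s⁻¹
Pressure gradient: |∂P/∂n| = 1400 Pa / 390000 m = 3.59×10⁻³ Pa/m
Geostrophic balance (pressure-gradient force = Coriolis force):
V_g = (1/(fρ)) |∂P/∂n| = 3.59×10⁻³ / (1.41×10⁻⁴ × 1.19) = 21.3 m/s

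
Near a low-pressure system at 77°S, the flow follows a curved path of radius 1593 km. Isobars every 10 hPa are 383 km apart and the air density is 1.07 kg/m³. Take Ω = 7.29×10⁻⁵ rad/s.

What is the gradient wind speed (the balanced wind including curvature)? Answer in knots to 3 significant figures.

Coriolis parameter at 77°S:
f = 2Ω sin φ = 2 × 7.29×10⁻⁵ × sin 77° = 1.42×10⁻⁴ s⁻¹
Pressure gradient: |∂P/∂n| = 1000 Pa / 383000 m = 2.61×10⁻³ Pa/m
Geostrophic speed: V_g = |∂P/∂n|/(fρ) = 2.61×10⁻³/(1.42×10⁻⁴ × 1.07) = 17.2 m/s
Around a low, centrifugal force acts outward with Coriolis, so pressure-gradient force balances both:
(1/ρ)|∂P/∂n| = fV + V²/R  →  V² + fR·V − fR·V_g = 0
With fR = 1.42×10⁻⁴ × 1593×10³ m = 226 m/s:
V = [−fR + √((fR)² + 4 fR V_g)]/2 = [−226 + √(226² + 4×226×17.2)]/2 = 16 m/s
Subgeostrophic (V < V_g = 17.2 m/s), as expected around a low.
Converting: 16 m/s × 1.944 = 31.2 knots

31.2 knots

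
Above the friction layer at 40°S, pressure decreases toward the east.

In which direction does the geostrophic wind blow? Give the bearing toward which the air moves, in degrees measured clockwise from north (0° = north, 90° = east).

000°

The pressure-gradient force points toward the east (bearing 090°).
Geostrophic balance: in the Southern Hemisphere the Coriolis force deflects motion to the left, so the geostrophic wind blows 90° to the left of the pressure-gradient force (low pressure on the right).
Rotating 090° by 90° counterclockwise gives 000° — the wind blows toward the north.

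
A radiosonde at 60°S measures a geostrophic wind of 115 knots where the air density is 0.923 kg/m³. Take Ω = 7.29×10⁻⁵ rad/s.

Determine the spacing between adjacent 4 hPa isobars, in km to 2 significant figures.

Coriolis parameter at 60°S:
f = 2Ω sin φ = 2 × 7.29×10⁻⁵ × sin 60° = 1.26×10⁻⁴ s⁻¹
Wind speed in SI: 115 knots = 59.2 m/s
Geostrophic balance rearranged: |∂P/∂n| = f ρ V_g
|∂P/∂n| = 1.26×10⁻⁴ × 0.923 × 59.2 = 6.89×10⁻³ Pa/m
Isobar spacing: Δn = ΔP/|∂P/∂n| = 400 Pa / 6.89×10⁻³ Pa/m = 58014 m ≈ 58 km

58 km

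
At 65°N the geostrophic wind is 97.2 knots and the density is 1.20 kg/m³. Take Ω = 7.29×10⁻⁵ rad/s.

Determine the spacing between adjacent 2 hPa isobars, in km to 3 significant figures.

Coriolis parameter at 65°N:
f = 2Ω sin φ = 2 × 7.29×10⁻⁵ × sin 65° = 1.32×10⁻⁴ s⁻¹
Wind speed in SI: 97.2 knots = 50.0 m/s
Geostrophic balance rearranged: |∂P/∂n| = f ρ V_g
|∂P/∂n| = 1.32×10⁻⁴ × 1.20 × 50.0 = 7.93×10⁻³ Pa/m
Isobar spacing: Δn = ΔP/|∂P/∂n| = 200 Pa / 7.93×10⁻³ Pa/m = 25224 m ≈ 25.2 km

25.2 km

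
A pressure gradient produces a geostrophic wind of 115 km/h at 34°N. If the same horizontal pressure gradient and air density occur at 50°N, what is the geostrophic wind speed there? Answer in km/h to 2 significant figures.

With the same pressure gradient and density, V_g ∝ 1/f ∝ 1/sin φ.
V₂ = V₁ · sin φ₁ / sin φ₂ = 115 × sin 34° / sin 50°
V₂ = 115 × 0.5592/0.7660 = 84 km/h

84 km/h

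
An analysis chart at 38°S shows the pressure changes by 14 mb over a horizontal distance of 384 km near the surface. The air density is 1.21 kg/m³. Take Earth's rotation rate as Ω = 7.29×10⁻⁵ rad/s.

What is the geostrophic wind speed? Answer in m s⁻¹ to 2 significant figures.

34 m s⁻¹

Coriolis parameter at 38°S:
f = 2Ω sin φ = 2 × 7.29×10⁻⁵ × sin 38° = 8.98×10⁻⁵ s⁻¹
Pressure gradient: |∂P/∂n| = 1400 Pa / 384000 m = 3.65×10⁻³ Pa/m
Geostrophic balance (pressure-gradient force = Coriolis force):
V_g = (1/(fρ)) |∂P/∂n| = 3.65×10⁻³ / (8.98×10⁻⁵ × 1.21) = 33.6 m/s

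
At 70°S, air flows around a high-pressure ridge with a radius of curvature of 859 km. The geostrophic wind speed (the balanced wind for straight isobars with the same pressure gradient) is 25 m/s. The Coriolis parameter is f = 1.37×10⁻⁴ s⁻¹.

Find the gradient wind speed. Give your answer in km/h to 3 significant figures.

Around a high, pressure-gradient force acts outward with centrifugal, so Coriolis balances both:
fV = (1/ρ)|∂P/∂n| + V²/R  →  V² − fR·V + fR·V_g = 0
With fR = 1.37×10⁻⁴ × 859×10³ m = 118 m/s:
V = [fR − √((fR)² − 4 fR V_g)]/2 = [118 − √(118² − 4×118×25)]/2 = 36 m/s
Supergeostrophic (V > V_g = 25 m/s), as expected around a high.
Converting: 36 m/s × 3.6 = 130 km/h

130 km/h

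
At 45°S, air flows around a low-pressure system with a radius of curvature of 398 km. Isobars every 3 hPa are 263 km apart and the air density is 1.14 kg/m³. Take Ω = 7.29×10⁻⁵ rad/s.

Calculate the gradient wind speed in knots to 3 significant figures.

Coriolis parameter at 45°S:
f = 2Ω sin φ = 2 × 7.29×10⁻⁵ × sin 45° = 1.03×10⁻⁴ s⁻¹
Pressure gradient: |∂P/∂n| = 300 Pa / 263000 m = 1.14×10⁻³ Pa/m
Geostrophic speed: V_g = |∂P/∂n|/(fρ) = 1.14×10⁻³/(1.03×10⁻⁴ × 1.14) = 9.71 m/s
Around a low, centrifugal force acts outward with Coriolis, so pressure-gradient force balances both:
(1/ρ)|∂P/∂n| = fV + V²/R  →  V² + fR·V − fR·V_g = 0
With fR = 1.03×10⁻⁴ × 398×10³ m = 41.0 m/s:
V = [−fR + √((fR)² + 4 fR V_g)]/2 = [−41.0 + √(41.0² + 4×41.0×9.71)]/2 = 8.1 m/s
Subgeostrophic (V < V_g = 9.71 m/s), as expected around a low.
Converting: 8.1 m/s × 1.944 = 15.8 knots

15.8 knots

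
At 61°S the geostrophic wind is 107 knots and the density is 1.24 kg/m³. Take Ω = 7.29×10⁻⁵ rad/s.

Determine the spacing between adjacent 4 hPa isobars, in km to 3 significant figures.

Coriolis parameter at 61°S:
f = 2Ω sin φ = 2 × 7.29×10⁻⁵ × sin 61° = 1.28×10⁻⁴ s⁻¹
Wind speed in SI: 107 knots = 55.0 m/s
Geostrophic balance rearranged: |∂P/∂n| = f ρ V_g
|∂P/∂n| = 1.28×10⁻⁴ × 1.24 × 55.0 = 8.70×10⁻³ Pa/m
Isobar spacing: Δn = ΔP/|∂P/∂n| = 400 Pa / 8.70×10⁻³ Pa/m = 45956 m ≈ 46.0 km

46.0 km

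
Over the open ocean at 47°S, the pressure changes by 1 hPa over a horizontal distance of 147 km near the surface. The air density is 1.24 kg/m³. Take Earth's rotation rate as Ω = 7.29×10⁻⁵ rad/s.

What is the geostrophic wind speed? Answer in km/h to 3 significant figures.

18.5 km/h

Coriolis parameter at 47°S:
f = 2Ω sin φ = 2 × 7.29×10⁻⁵ × sin 47° = 1.07×10⁻⁴ s⁻¹
Pressure gradient: |∂P/∂n| = 100 Pa / 147000 m = 6.80×10⁻⁴ Pa/m
Geostrophic balance (pressure-gradient force = Coriolis force):
V_g = (1/(fρ)) |∂P/∂n| = 6.80×10⁻⁴ / (1.07×10⁻⁴ × 1.24) = 5.14 m/s
Converting: 5.14 m/s × 3.6 = 18.5 km/h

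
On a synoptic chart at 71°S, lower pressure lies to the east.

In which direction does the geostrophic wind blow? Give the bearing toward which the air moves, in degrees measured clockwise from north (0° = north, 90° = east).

The pressure-gradient force points toward the east (bearing 090°).
Geostrophic balance: in the Southern Hemisphere the Coriolis force deflects motion to the left, so the geostrophic wind blows 90° to the left of the pressure-gradient force (low pressure on the right).
Rotating 090° by 90° counterclockwise gives 000° — the wind blows toward the north.

000°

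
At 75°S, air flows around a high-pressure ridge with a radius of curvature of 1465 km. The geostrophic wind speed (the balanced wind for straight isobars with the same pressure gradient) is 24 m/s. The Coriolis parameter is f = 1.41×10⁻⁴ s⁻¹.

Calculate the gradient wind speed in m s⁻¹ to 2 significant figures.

Around a high, pressure-gradient force acts outward with centrifugal, so Coriolis balances both:
fV = (1/ρ)|∂P/∂n| + V²/R  →  V² − fR·V + fR·V_g = 0
With fR = 1.41×10⁻⁴ × 1465×10³ m = 207 m/s:
V = [fR − √((fR)² − 4 fR V_g)]/2 = [207 − √(207² − 4×207×24)]/2 = 27.7 m/s
Supergeostrophic (V > V_g = 24 m/s), as expected around a high.

28 m s⁻¹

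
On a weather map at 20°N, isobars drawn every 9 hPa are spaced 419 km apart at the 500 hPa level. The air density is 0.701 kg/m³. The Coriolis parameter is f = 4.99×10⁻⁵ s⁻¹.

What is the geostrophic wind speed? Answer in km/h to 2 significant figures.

Pressure gradient: |∂P/∂n| = 900 Pa / 419000 m = 2.15×10⁻³ Pa/m
Geostrophic balance (pressure-gradient force = Coriolis force):
V_g = (1/(fρ)) |∂P/∂n| = 2.15×10⁻³ / (4.99×10⁻⁵ × 0.701) = 61.4 m/s
Converting: 61.4 m/s × 3.6 = 220 km/h

220 km/h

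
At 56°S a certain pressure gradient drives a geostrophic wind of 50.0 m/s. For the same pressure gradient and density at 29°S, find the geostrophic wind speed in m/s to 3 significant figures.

With the same pressure gradient and density, V_g ∝ 1/f ∝ 1/sin φ.
V₂ = V₁ · sin φ₁ / sin φ₂ = 50.0 × sin 56° / sin 29°
V₂ = 50.0 × 0.8290/0.4848 = 85.5 m/s

85.5 m/s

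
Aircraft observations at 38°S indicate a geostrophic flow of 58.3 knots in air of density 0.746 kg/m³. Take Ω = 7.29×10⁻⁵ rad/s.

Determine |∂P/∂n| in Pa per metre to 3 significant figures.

Coriolis parameter at 38°S:
f = 2Ω sin φ = 2 × 7.29×10⁻⁵ × sin 38° = 8.98×10⁻⁵ s⁻¹
Wind speed in SI: 58.3 knots = 30.0 m/s
Geostrophic balance rearranged: |∂P/∂n| = f ρ V_g
|∂P/∂n| = 8.98×10⁻⁵ × 0.746 × 30.0 = 2.01×10⁻³ Pa/m

2.01×10⁻³ Pa/m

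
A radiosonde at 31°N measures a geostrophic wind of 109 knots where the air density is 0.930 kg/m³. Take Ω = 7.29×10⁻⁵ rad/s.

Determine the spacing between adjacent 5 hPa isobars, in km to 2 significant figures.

Coriolis parameter at 31°N:
f = 2Ω sin φ = 2 × 7.29×10⁻⁵ × sin 31° = 7.51×10⁻⁵ s⁻¹
Wind speed in SI: 109 knots = 56.1 m/s
Geostrophic balance rearranged: |∂P/∂n| = f ρ V_g
|∂P/∂n| = 7.51×10⁻⁵ × 0.930 × 56.1 = 3.92×10⁻³ Pa/m
Isobar spacing: Δn = ΔP/|∂P/∂n| = 500 Pa / 3.92×10⁻³ Pa/m = 127681 m ≈ 130 km

130 km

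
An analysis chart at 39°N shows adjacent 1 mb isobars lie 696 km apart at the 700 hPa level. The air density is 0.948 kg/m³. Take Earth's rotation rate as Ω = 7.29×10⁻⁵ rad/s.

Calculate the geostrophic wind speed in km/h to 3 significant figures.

Coriolis parameter at 39°N:
f = 2Ω sin φ = 2 × 7.29×10⁻⁵ × sin 39° = 9.18×10⁻⁵ s⁻¹
Pressure gradient: |∂P/∂n| = 100 Pa / 696000 m = 1.44×10⁻⁴ Pa/m
Geostrophic balance (pressure-gradient force = Coriolis force):
V_g = (1/(fρ)) |∂P/∂n| = 1.44×10⁻⁴ / (9.18×10⁻⁵ × 0.948) = 1.65 m/s
Converting: 1.65 m/s × 3.6 = 5.95 km/h

5.95 km/h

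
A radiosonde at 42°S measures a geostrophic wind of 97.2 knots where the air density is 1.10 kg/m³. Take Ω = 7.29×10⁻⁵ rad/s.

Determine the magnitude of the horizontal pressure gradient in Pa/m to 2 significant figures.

5.4×10⁻³ Pa/m

Coriolis parameter at 42°S:
f = 2Ω sin φ = 2 × 7.29×10⁻⁵ × sin 42° = 9.76×10⁻⁵ s⁻¹
Wind speed in SI: 97.2 knots = 50.0 m/s
Geostrophic balance rearranged: |∂P/∂n| = f ρ V_g
|∂P/∂n| = 9.76×10⁻⁵ × 1.10 × 50.0 = 5.37×10⁻³ Pa/m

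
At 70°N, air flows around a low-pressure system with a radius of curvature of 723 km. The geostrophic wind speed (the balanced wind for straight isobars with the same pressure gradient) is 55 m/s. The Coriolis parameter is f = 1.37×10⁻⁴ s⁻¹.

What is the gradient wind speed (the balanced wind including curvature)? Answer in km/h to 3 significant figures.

142 km/h

Around a low, centrifugal force acts outward with Coriolis, so pressure-gradient force balances both:
(1/ρ)|∂P/∂n| = fV + V²/R  →  V² + fR·V − fR·V_g = 0
With fR = 1.37×10⁻⁴ × 723×10³ m = 99.1 m/s:
V = [−fR + √((fR)² + 4 fR V_g)]/2 = [−99.1 + √(99.1² + 4×99.1×55)]/2 = 39.4 m/s
Subgeostrophic (V < V_g = 55 m/s), as expected around a low.
Converting: 39.4 m/s × 3.6 = 142 km/h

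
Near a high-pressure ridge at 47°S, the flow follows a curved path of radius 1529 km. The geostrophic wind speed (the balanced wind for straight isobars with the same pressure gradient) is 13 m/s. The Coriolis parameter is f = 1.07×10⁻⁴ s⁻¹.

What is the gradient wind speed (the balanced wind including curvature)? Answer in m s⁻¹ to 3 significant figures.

Around a high, pressure-gradient force acts outward with centrifugal, so Coriolis balances both:
fV = (1/ρ)|∂P/∂n| + V²/R  →  V² − fR·V + fR·V_g = 0
With fR = 1.07×10⁻⁴ × 1529×10³ m = 164 m/s:
V = [fR − √((fR)² − 4 fR V_g)]/2 = [164 − √(164² − 4×164×13)]/2 = 14.2 m/s
Supergeostrophic (V > V_g = 13 m/s), as expected around a high.

14.2 m s⁻¹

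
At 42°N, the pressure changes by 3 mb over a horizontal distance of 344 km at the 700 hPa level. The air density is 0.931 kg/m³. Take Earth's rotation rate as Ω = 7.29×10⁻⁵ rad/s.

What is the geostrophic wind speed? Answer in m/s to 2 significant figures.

9.6 m/s

Coriolis parameter at 42°N:
f = 2Ω sin φ = 2 × 7.29×10⁻⁵ × sin 42° = 9.76×10⁻⁵ s⁻¹
Pressure gradient: |∂P/∂n| = 300 Pa / 344000 m = 8.72×10⁻⁴ Pa/m
Geostrophic balance (pressure-gradient force = Coriolis force):
V_g = (1/(fρ)) |∂P/∂n| = 8.72×10⁻⁴ / (9.76×10⁻⁵ × 0.931) = 9.60 m/s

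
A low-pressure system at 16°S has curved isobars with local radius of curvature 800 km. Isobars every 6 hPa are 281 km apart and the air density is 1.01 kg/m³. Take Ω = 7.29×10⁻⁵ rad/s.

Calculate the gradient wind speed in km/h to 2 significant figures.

Coriolis parameter at 16°S:
f = 2Ω sin φ = 2 × 7.29×10⁻⁵ × sin 16° = 4.02×10⁻⁵ s⁻¹
Pressure gradient: |∂P/∂n| = 600 Pa / 281000 m = 2.14×10⁻³ Pa/m
Geostrophic speed: V_g = |∂P/∂n|/(fρ) = 2.14×10⁻³/(4.02×10⁻⁵ × 1.01) = 52.6 m/s
Around a low, centrifugal force acts outward with Coriolis, so pressure-gradient force balances both:
(1/ρ)|∂P/∂n| = fV + V²/R  →  V² + fR·V − fR·V_g = 0
With fR = 4.02×10⁻⁵ × 800×10³ m = 32.2 m/s:
V = [−fR + √((fR)² + 4 fR V_g)]/2 = [−32.2 + √(32.2² + 4×32.2×52.6)]/2 = 28.1 m/s
Subgeostrophic (V < V_g = 52.6 m/s), as expected around a low.
Converting: 28.1 m/s × 3.6 = 100 km/h

100 km/h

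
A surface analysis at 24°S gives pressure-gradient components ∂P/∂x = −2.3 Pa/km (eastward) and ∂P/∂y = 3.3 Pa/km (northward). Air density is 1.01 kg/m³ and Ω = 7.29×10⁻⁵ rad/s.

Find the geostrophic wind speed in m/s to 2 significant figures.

Coriolis parameter at 24°S:
f = 2Ω sin φ = 2 × 7.29×10⁻⁵ × sin 24° = 5.93×10⁻⁵ s⁻¹
In the Southern Hemisphere f is negative: f = −5.93×10⁻⁵ s⁻¹.
Component geostrophic relations (x east, y north):
u_g = −(1/(fρ)) ∂P/∂y,  v_g = (1/(fρ)) ∂P/∂x
u_g = −(3.3×10⁻³)/(−5.93×10⁻⁵ × 1.01) = 55.1 m/s;  v_g = (−2.3×10⁻³)/(−5.93×10⁻⁵ × 1.01) = 38.4 m/s
|V_g| = √(u_g² + v_g²) = 67.2 m/s

67 m/s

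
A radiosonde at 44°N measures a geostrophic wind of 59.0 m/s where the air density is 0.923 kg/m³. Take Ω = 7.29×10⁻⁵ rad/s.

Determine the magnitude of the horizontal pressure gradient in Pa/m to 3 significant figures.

5.52×10⁻³ Pa/m

Coriolis parameter at 44°N:
f = 2Ω sin φ = 2 × 7.29×10⁻⁵ × sin 44° = 1.01×10⁻⁴ s⁻¹
Geostrophic balance rearranged: |∂P/∂n| = f ρ V_g
|∂P/∂n| = 1.01×10⁻⁴ × 0.923 × 59.0 = 5.52×10⁻³ Pa/m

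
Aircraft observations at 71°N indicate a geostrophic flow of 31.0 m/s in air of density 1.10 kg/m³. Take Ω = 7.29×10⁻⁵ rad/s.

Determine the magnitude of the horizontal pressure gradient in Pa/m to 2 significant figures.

4.7×10⁻³ Pa/m

Coriolis parameter at 71°N:
f = 2Ω sin φ = 2 × 7.29×10⁻⁵ × sin 71° = 1.38×10⁻⁴ s⁻¹
Geostrophic balance rearranged: |∂P/∂n| = f ρ V_g
|∂P/∂n| = 1.38×10⁻⁴ × 1.10 × 31.0 = 4.70×10⁻³ Pa/m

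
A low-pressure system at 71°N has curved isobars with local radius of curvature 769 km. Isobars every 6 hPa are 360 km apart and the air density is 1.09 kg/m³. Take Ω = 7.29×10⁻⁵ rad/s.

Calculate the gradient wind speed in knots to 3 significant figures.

Coriolis parameter at 71°N:
f = 2Ω sin φ = 2 × 7.29×10⁻⁵ × sin 71° = 1.38×10⁻⁴ s⁻¹
Pressure gradient: |∂P/∂n| = 600 Pa / 360000 m = 1.67×10⁻³ Pa/m
Geostrophic speed: V_g = |∂P/∂n|/(fρ) = 1.67×10⁻³/(1.38×10⁻⁴ × 1.09) = 11.1 m/s
Around a low, centrifugal force acts outward with Coriolis, so pressure-gradient force balances both:
(1/ρ)|∂P/∂n| = fV + V²/R  →  V² + fR·V − fR·V_g = 0
With fR = 1.38×10⁻⁴ × 769×10³ m = 106 m/s:
V = [−fR + √((fR)² + 4 fR V_g)]/2 = [−106 + √(106² + 4×106×11.1)]/2 = 10.1 m/s
Subgeostrophic (V < V_g = 11.1 m/s), as expected around a low.
Converting: 10.1 m/s × 1.944 = 19.7 knots

19.7 knots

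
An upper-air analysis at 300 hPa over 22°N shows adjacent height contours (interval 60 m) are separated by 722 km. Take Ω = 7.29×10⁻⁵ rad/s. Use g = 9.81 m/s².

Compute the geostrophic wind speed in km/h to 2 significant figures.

54 km/h

Coriolis parameter at 22°N:
f = 2Ω sin φ = 2 × 7.29×10⁻⁵ × sin 22° = 5.46×10⁻⁵ s⁻¹
Height gradient: |∂Z/∂n| = 60 m / 722000 m = 8.31×10⁻⁵
On a pressure surface, geostrophic balance gives V_g = (g/f)|∂Z/∂n|:
V_g = 9.81 × 8.31×10⁻⁵ / 5.46×10⁻⁵ = 14.9 m/s
Converting: 14.9 m/s × 3.6 = 54 km/h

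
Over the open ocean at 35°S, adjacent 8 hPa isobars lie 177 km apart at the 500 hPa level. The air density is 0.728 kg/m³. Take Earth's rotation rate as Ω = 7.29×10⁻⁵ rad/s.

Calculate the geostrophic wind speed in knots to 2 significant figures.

Coriolis parameter at 35°S:
f = 2Ω sin φ = 2 × 7.29×10⁻⁵ × sin 35° = 8.36×10⁻⁵ s⁻¹
Pressure gradient: |∂P/∂n| = 800 Pa / 177000 m = 4.52×10⁻³ Pa/m
Geostrophic balance (pressure-gradient force = Coriolis force):
V_g = (1/(fρ)) |∂P/∂n| = 4.52×10⁻³ / (8.36×10⁻⁵ × 0.728) = 74.2 m/s
Converting: 74.2 m/s × 1.944 = 140 knots

140 knots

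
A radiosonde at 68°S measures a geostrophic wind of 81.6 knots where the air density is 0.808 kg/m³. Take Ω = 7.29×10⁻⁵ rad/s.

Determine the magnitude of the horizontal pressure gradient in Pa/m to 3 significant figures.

4.59×10⁻³ Pa/m

Coriolis parameter at 68°S:
f = 2Ω sin φ = 2 × 7.29×10⁻⁵ × sin 68° = 1.35×10⁻⁴ s⁻¹
Wind speed in SI: 81.6 knots = 42.0 m/s
Geostrophic balance rearranged: |∂P/∂n| = f ρ V_g
|∂P/∂n| = 1.35×10⁻⁴ × 0.808 × 42.0 = 4.59×10⁻³ Pa/m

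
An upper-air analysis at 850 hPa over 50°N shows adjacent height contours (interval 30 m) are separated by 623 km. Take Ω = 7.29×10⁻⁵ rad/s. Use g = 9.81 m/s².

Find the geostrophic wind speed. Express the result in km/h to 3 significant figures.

Coriolis parameter at 50°N:
f = 2Ω sin φ = 2 × 7.29×10⁻⁵ × sin 50° = 1.12×10⁻⁴ s⁻¹
Height gradient: |∂Z/∂n| = 30 m / 623000 m = 4.82×10⁻⁵
On a pressure surface, geostrophic balance gives V_g = (g/f)|∂Z/∂n|:
V_g = 9.81 × 4.82×10⁻⁵ / 1.12×10⁻⁴ = 4.23 m/s
Converting: 4.23 m/s × 3.6 = 15.2 km/h

15.2 km/h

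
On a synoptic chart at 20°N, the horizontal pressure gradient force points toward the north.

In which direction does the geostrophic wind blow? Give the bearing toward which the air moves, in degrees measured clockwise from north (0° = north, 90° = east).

The pressure-gradient force points toward the north (bearing 000°).
Geostrophic balance: in the Northern Hemisphere the Coriolis force deflects motion to the right, so the geostrophic wind blows 90° to the right of the pressure-gradient force (low pressure on the left).
Rotating 000° by 90° clockwise gives 090° — the wind blows toward the east.

090°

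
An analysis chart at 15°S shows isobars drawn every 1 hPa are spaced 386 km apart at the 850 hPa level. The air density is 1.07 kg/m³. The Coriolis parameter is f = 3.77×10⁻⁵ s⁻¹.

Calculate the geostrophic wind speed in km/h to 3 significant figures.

23.1 km/h

Pressure gradient: |∂P/∂n| = 100 Pa / 386000 m = 2.59×10⁻⁴ Pa/m
Geostrophic balance (pressure-gradient force = Coriolis force):
V_g = (1/(fρ)) |∂P/∂n| = 2.59×10⁻⁴ / (3.77×10⁻⁵ × 1.07) = 6.42 m/s
Converting: 6.42 m/s × 3.6 = 23.1 km/h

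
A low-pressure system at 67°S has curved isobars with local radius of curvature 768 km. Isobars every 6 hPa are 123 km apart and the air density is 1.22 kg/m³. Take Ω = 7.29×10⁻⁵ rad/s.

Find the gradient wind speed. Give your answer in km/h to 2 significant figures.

Coriolis parameter at 67°S:
f = 2Ω sin φ = 2 × 7.29×10⁻⁵ × sin 67° = 1.34×10⁻⁴ s⁻¹
Pressure gradient: |∂P/∂n| = 600 Pa / 123000 m = 4.88×10⁻³ Pa/m
Geostrophic speed: V_g = |∂P/∂n|/(fρ) = 4.88×10⁻³/(1.34×10⁻⁴ × 1.22) = 29.8 m/s
Around a low, centrifugal force acts outward with Coriolis, so pressure-gradient force balances both:
(1/ρ)|∂P/∂n| = fV + V²/R  →  V² + fR·V − fR·V_g = 0
With fR = 1.34×10⁻⁴ × 768×10³ m = 103 m/s:
V = [−fR + √((fR)² + 4 fR V_g)]/2 = [−103 + √(103² + 4×103×29.8)]/2 = 24.1 m/s
Subgeostrophic (V < V_g = 29.8 m/s), as expected around a low.
Converting: 24.1 m/s × 3.6 = 87 km/h

87 km/h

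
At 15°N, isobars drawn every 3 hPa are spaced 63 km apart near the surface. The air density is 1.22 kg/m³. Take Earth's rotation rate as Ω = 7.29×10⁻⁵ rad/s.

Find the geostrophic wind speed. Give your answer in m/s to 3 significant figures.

103 m/s

Coriolis parameter at 15°N:
f = 2Ω sin φ = 2 × 7.29×10⁻⁵ × sin 15° = 3.77×10⁻⁵ s⁻¹
Pressure gradient: |∂P/∂n| = 300 Pa / 63000 m = 4.76×10⁻³ Pa/m
Geostrophic balance (pressure-gradient force = Coriolis force):
V_g = (1/(fρ)) |∂P/∂n| = 4.76×10⁻³ / (3.77×10⁻⁵ × 1.22) = 103 m/s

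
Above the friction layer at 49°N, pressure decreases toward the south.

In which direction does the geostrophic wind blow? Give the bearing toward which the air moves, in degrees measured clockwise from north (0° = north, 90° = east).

270°

The pressure-gradient force points toward the south (bearing 180°).
Geostrophic balance: in the Northern Hemisphere the Coriolis force deflects motion to the right, so the geostrophic wind blows 90° to the right of the pressure-gradient force (low pressure on the left).
Rotating 180° by 90° clockwise gives 270° — the wind blows toward the west.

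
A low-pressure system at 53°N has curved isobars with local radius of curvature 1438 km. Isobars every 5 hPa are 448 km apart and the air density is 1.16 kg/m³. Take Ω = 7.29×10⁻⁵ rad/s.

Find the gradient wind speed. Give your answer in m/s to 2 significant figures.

7.9 m/s

Coriolis parameter at 53°N:
f = 2Ω sin φ = 2 × 7.29×10⁻⁵ × sin 53° = 1.16×10⁻⁴ s⁻¹
Pressure gradient: |∂P/∂n| = 500 Pa / 448000 m = 1.12×10⁻³ Pa/m
Geostrophic speed: V_g = |∂P/∂n|/(fρ) = 1.12×10⁻³/(1.16×10⁻⁴ × 1.16) = 8.26 m/s
Around a low, centrifugal force acts outward with Coriolis, so pressure-gradient force balances both:
(1/ρ)|∂P/∂n| = fV + V²/R  →  V² + fR·V − fR·V_g = 0
With fR = 1.16×10⁻⁴ × 1438×10³ m = 167 m/s:
V = [−fR + √((fR)² + 4 fR V_g)]/2 = [−167 + √(167² + 4×167×8.26)]/2 = 7.89 m/s
Subgeostrophic (V < V_g = 8.26 m/s), as expected around a low.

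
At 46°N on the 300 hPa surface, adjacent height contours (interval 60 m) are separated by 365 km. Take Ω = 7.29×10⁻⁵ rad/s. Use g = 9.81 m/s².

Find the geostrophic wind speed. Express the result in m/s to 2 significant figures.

Coriolis parameter at 46°N:
f = 2Ω sin φ = 2 × 7.29×10⁻⁵ × sin 46° = 1.05×10⁻⁴ s⁻¹
Height gradient: |∂Z/∂n| = 60 m / 365000 m = 1.64×10⁻⁴
On a pressure surface, geostrophic balance gives V_g = (g/f)|∂Z/∂n|:
V_g = 9.81 × 1.64×10⁻⁴ / 1.05×10⁻⁴ = 15.4 m/s

15 m/s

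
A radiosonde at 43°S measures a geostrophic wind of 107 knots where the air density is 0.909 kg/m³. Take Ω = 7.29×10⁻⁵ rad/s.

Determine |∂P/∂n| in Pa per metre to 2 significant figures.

5.0×10⁻³ Pa/m

Coriolis parameter at 43°S:
f = 2Ω sin φ = 2 × 7.29×10⁻⁵ × sin 43° = 9.94×10⁻⁵ s⁻¹
Wind speed in SI: 107 knots = 55.0 m/s
Geostrophic balance rearranged: |∂P/∂n| = f ρ V_g
|∂P/∂n| = 9.94×10⁻⁵ × 0.909 × 55.0 = 4.98×10⁻³ Pa/m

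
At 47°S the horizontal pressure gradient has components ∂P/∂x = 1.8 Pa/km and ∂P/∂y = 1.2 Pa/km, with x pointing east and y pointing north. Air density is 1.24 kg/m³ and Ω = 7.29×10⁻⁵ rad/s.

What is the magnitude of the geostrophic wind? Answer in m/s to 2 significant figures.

16 m/s

Coriolis parameter at 47°S:
f = 2Ω sin φ = 2 × 7.29×10⁻⁵ × sin 47° = 1.07×10⁻⁴ s⁻¹
In the Southern Hemisphere f is negative: f = −1.07×10⁻⁴ s⁻¹.
Component geostrophic relations (x east, y north):
u_g = −(1/(fρ)) ∂P/∂y,  v_g = (1/(fρ)) ∂P/∂x
u_g = −(1.2×10⁻³)/(−1.07×10⁻⁴ × 1.24) = 9.08 m/s;  v_g = (1.8×10⁻³)/(−1.07×10⁻⁴ × 1.24) = −13.6 m/s
|V_g| = √(u_g² + v_g²) = 16.4 m/s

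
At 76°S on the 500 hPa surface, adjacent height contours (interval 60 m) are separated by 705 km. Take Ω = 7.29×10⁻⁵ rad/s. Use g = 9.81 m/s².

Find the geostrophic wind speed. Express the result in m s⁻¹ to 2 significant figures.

5.9 m s⁻¹

Coriolis parameter at 76°S:
f = 2Ω sin φ = 2 × 7.29×10⁻⁵ × sin 76° = 1.41×10⁻⁴ s⁻¹
Height gradient: |∂Z/∂n| = 60 m / 705000 m = 8.51×10⁻⁵
On a pressure surface, geostrophic balance gives V_g = (g/f)|∂Z/∂n|:
V_g = 9.81 × 8.51×10⁻⁵ / 1.41×10⁻⁴ = 5.90 m/s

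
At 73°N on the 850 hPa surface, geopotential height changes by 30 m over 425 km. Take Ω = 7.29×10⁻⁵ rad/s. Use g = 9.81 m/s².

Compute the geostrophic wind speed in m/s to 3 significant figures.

4.97 m/s

Coriolis parameter at 73°N:
f = 2Ω sin φ = 2 × 7.29×10⁻⁵ × sin 73° = 1.39×10⁻⁴ s⁻¹
Height gradient: |∂Z/∂n| = 30 m / 425000 m = 7.06×10⁻⁵
On a pressure surface, geostrophic balance gives V_g = (g/f)|∂Z/∂n|:
V_g = 9.81 × 7.06×10⁻⁵ / 1.39×10⁻⁴ = 4.97 m/s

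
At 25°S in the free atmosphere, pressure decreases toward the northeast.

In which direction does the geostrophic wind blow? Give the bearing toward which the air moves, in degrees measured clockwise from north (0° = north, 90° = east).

315°

The pressure-gradient force points toward the northeast (bearing 045°).
Geostrophic balance: in the Southern Hemisphere the Coriolis force deflects motion to the left, so the geostrophic wind blows 90° to the left of the pressure-gradient force (low pressure on the right).
Rotating 045° by 90° counterclockwise gives 315° — the wind blows toward the northwest.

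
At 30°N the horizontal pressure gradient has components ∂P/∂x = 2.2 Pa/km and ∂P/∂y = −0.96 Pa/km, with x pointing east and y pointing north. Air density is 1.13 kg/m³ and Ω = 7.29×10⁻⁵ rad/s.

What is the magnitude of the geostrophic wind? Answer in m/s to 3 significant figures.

Coriolis parameter at 30°N:
f = 2Ω sin φ = 2 × 7.29×10⁻⁵ × sin 30° = 7.29×10⁻⁵ s⁻¹
Component geostrophic relations (x east, y north):
u_g = −(1/(fρ)) ∂P/∂y,  v_g = (1/(fρ)) ∂P/∂x
u_g = −(−0.96×10⁻³)/(7.29×10⁻⁵ × 1.13) = 11.7 m/s;  v_g = (2.2×10⁻³)/(7.29×10⁻⁵ × 1.13) = 26.7 m/s
|V_g| = √(u_g² + v_g²) = 29.1 m/s

29.1 m/s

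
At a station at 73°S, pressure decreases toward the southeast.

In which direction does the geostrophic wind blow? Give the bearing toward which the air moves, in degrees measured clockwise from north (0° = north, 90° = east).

The pressure-gradient force points toward the southeast (bearing 135°).
Geostrophic balance: in the Southern Hemisphere the Coriolis force deflects motion to the left, so the geostrophic wind blows 90° to the left of the pressure-gradient force (low pressure on the right).
Rotating 135° by 90° counterclockwise gives 045° — the wind blows toward the northeast.

045°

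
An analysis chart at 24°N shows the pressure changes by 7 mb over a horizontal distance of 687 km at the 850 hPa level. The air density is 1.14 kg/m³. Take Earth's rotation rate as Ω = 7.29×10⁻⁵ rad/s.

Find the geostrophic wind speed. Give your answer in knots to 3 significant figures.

29.3 knots

Coriolis parameter at 24°N:
f = 2Ω sin φ = 2 × 7.29×10⁻⁵ × sin 24° = 5.93×10⁻⁵ s⁻¹
Pressure gradient: |∂P/∂n| = 700 Pa / 687000 m = 1.02×10⁻³ Pa/m
Geostrophic balance (pressure-gradient force = Coriolis force):
V_g = (1/(fρ)) |∂P/∂n| = 1.02×10⁻³ / (5.93×10⁻⁵ × 1.14) = 15.1 m/s
Converting: 15.1 m/s × 1.944 = 29.3 knots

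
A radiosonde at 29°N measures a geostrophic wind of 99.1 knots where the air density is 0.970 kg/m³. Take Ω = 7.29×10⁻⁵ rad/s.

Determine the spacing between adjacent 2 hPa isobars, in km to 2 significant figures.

57 km

Coriolis parameter at 29°N:
f = 2Ω sin φ = 2 × 7.29×10⁻⁵ × sin 29° = 7.07×10⁻⁵ s⁻¹
Wind speed in SI: 99.1 knots = 51.0 m/s
Geostrophic balance rearranged: |∂P/∂n| = f ρ V_g
|∂P/∂n| = 7.07×10⁻⁵ × 0.970 × 51.0 = 3.50×10⁻³ Pa/m
Isobar spacing: Δn = ΔP/|∂P/∂n| = 200 Pa / 3.50×10⁻³ Pa/m = 57216 m ≈ 57 km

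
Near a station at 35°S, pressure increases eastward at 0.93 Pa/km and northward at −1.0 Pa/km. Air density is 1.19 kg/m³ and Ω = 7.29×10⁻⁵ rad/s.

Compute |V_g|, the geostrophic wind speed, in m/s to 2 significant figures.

Coriolis parameter at 35°S:
f = 2Ω sin φ = 2 × 7.29×10⁻⁵ × sin 35° = 8.36×10⁻⁵ s⁻¹
In the Southern Hemisphere f is negative: f = −8.36×10⁻⁵ s⁻¹.
Component geostrophic relations (x east, y north):
u_g = −(1/(fρ)) ∂P/∂y,  v_g = (1/(fρ)) ∂P/∂x
u_g = −(−1.0×10⁻³)/(−8.36×10⁻⁵ × 1.19) = −10.0 m/s;  v_g = (0.93×10⁻³)/(−8.36×10⁻⁵ × 1.19) = −9.35 m/s
|V_g| = √(u_g² + v_g²) = 13.7 m/s

14 m/s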